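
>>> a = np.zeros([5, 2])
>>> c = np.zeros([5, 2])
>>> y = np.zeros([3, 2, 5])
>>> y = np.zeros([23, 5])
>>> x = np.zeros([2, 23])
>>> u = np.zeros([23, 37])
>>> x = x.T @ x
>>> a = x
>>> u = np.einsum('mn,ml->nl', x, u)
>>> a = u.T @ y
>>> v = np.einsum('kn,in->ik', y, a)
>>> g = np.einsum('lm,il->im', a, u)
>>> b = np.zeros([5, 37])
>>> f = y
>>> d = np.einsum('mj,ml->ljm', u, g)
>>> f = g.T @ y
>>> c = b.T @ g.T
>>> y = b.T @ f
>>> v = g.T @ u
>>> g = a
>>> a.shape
(37, 5)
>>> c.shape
(37, 23)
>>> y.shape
(37, 5)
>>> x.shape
(23, 23)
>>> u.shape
(23, 37)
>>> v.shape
(5, 37)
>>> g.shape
(37, 5)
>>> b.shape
(5, 37)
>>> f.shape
(5, 5)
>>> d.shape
(5, 37, 23)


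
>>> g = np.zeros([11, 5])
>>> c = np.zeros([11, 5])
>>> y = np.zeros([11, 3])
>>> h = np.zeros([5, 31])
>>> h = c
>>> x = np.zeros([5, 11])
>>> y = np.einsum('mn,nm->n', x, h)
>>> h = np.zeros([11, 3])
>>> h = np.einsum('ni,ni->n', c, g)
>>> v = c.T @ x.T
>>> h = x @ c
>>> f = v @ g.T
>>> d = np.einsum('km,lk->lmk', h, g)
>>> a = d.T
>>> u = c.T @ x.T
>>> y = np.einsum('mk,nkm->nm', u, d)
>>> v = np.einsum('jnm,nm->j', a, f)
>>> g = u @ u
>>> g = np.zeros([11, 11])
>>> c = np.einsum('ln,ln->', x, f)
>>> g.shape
(11, 11)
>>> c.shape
()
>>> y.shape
(11, 5)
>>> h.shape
(5, 5)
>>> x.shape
(5, 11)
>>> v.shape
(5,)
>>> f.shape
(5, 11)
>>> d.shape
(11, 5, 5)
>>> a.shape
(5, 5, 11)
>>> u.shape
(5, 5)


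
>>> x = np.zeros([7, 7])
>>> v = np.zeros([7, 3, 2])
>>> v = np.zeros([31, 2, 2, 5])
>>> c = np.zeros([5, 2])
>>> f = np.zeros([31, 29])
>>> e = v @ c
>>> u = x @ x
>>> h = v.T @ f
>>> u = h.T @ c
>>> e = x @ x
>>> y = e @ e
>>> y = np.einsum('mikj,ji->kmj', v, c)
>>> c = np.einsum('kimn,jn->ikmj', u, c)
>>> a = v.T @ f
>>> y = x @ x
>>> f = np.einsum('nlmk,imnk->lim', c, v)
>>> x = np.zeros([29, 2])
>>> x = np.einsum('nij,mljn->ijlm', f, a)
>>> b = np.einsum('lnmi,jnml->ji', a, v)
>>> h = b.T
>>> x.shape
(31, 2, 2, 5)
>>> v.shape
(31, 2, 2, 5)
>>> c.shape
(2, 29, 2, 5)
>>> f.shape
(29, 31, 2)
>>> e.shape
(7, 7)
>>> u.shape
(29, 2, 2, 2)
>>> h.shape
(29, 31)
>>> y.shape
(7, 7)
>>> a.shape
(5, 2, 2, 29)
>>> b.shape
(31, 29)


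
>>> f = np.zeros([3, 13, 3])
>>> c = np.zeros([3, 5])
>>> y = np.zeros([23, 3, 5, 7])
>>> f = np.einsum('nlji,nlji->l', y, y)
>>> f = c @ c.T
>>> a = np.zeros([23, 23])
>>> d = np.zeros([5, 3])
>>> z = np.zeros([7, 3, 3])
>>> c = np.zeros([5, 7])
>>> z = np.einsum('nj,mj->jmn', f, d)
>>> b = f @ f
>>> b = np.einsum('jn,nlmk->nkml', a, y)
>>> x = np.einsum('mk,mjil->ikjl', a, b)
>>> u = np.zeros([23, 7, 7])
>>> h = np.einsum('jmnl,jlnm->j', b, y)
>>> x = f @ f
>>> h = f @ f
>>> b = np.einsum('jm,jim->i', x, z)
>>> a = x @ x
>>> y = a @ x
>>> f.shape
(3, 3)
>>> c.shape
(5, 7)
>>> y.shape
(3, 3)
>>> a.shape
(3, 3)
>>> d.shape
(5, 3)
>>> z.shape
(3, 5, 3)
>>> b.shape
(5,)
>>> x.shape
(3, 3)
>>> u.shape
(23, 7, 7)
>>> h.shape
(3, 3)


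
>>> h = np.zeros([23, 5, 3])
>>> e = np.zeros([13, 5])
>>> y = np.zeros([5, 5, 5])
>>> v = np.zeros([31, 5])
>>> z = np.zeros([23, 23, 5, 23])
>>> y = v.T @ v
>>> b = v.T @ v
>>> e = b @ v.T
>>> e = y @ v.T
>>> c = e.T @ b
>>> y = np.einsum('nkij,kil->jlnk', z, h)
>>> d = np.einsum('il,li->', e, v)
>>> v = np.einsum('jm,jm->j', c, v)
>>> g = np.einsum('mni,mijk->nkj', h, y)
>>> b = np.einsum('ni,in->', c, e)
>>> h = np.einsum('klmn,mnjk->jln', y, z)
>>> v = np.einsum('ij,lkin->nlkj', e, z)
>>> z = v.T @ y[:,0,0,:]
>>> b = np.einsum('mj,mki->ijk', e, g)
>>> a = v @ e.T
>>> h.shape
(5, 3, 23)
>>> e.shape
(5, 31)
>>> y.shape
(23, 3, 23, 23)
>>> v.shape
(23, 23, 23, 31)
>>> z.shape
(31, 23, 23, 23)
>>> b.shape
(23, 31, 23)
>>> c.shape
(31, 5)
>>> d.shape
()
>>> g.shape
(5, 23, 23)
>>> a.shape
(23, 23, 23, 5)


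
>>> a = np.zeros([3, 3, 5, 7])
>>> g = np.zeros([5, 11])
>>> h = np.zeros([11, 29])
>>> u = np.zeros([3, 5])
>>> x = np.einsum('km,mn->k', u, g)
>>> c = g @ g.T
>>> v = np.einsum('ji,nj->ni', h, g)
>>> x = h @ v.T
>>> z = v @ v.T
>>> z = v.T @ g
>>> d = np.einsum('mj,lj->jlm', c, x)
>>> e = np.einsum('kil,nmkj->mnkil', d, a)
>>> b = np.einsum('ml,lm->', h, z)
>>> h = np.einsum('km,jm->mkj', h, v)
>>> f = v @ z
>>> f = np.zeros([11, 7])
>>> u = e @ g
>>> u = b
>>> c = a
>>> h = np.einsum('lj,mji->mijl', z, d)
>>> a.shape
(3, 3, 5, 7)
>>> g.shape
(5, 11)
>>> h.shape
(5, 5, 11, 29)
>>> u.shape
()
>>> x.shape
(11, 5)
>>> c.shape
(3, 3, 5, 7)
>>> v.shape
(5, 29)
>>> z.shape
(29, 11)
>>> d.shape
(5, 11, 5)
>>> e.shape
(3, 3, 5, 11, 5)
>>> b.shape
()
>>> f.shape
(11, 7)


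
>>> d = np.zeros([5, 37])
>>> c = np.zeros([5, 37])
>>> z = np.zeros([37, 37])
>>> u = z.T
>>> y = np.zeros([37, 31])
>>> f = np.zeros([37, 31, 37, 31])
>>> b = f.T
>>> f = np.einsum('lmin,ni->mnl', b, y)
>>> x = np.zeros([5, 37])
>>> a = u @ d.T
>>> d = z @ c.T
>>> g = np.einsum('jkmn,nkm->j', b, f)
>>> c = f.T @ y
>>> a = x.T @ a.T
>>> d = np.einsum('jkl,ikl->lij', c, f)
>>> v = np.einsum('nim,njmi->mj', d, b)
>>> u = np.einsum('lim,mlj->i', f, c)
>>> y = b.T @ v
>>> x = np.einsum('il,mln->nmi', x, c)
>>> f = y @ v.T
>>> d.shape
(31, 37, 31)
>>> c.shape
(31, 37, 31)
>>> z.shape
(37, 37)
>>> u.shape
(37,)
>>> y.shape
(37, 31, 37, 37)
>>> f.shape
(37, 31, 37, 31)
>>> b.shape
(31, 37, 31, 37)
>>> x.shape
(31, 31, 5)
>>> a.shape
(37, 37)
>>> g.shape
(31,)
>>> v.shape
(31, 37)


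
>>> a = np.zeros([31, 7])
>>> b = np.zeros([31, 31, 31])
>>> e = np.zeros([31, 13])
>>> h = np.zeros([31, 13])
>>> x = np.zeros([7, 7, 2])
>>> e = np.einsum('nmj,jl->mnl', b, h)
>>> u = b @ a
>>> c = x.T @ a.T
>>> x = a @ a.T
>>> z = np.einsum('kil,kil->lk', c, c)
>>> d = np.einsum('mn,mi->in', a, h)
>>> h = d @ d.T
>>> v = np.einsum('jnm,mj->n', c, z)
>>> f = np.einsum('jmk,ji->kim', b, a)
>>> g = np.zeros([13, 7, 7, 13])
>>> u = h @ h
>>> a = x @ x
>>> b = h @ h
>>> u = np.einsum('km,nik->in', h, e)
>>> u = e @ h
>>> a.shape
(31, 31)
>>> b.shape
(13, 13)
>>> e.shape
(31, 31, 13)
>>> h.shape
(13, 13)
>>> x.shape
(31, 31)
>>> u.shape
(31, 31, 13)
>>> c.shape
(2, 7, 31)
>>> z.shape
(31, 2)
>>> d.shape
(13, 7)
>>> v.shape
(7,)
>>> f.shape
(31, 7, 31)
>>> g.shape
(13, 7, 7, 13)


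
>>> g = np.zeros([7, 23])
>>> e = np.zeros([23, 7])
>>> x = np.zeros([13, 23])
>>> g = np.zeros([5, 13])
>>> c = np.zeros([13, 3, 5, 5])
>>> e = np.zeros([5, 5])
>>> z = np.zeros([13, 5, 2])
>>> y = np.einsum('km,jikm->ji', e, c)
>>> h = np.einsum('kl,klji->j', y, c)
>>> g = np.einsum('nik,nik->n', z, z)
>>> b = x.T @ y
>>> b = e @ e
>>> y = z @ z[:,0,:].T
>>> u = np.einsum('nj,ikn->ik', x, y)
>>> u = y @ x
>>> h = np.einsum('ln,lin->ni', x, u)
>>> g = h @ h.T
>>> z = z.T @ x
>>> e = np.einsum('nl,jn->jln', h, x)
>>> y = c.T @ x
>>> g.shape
(23, 23)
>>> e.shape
(13, 5, 23)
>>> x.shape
(13, 23)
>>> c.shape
(13, 3, 5, 5)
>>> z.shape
(2, 5, 23)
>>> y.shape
(5, 5, 3, 23)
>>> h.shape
(23, 5)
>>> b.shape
(5, 5)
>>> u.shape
(13, 5, 23)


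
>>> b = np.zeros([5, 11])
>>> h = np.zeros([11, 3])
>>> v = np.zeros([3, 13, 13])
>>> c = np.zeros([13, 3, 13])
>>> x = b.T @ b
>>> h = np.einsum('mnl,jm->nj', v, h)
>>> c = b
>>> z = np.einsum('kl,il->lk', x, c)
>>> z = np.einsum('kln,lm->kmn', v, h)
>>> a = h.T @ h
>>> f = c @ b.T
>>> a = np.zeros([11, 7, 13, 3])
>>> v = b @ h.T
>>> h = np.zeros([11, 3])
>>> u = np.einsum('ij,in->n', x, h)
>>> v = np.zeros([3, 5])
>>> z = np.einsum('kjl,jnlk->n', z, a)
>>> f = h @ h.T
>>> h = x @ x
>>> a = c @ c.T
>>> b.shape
(5, 11)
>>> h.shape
(11, 11)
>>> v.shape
(3, 5)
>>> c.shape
(5, 11)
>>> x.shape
(11, 11)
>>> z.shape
(7,)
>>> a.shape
(5, 5)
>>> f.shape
(11, 11)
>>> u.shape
(3,)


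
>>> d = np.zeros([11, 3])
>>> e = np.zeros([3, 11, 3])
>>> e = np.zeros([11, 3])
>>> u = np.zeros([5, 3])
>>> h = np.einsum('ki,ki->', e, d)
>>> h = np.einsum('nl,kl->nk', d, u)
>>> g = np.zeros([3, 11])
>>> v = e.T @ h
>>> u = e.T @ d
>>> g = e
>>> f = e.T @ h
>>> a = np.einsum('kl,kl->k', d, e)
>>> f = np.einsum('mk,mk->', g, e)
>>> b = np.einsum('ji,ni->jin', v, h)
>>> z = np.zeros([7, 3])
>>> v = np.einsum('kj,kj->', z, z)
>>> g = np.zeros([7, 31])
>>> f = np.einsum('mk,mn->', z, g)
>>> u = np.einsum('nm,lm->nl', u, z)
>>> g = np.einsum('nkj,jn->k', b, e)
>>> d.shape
(11, 3)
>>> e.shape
(11, 3)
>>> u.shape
(3, 7)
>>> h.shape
(11, 5)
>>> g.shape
(5,)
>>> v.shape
()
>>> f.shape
()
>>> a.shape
(11,)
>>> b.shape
(3, 5, 11)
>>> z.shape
(7, 3)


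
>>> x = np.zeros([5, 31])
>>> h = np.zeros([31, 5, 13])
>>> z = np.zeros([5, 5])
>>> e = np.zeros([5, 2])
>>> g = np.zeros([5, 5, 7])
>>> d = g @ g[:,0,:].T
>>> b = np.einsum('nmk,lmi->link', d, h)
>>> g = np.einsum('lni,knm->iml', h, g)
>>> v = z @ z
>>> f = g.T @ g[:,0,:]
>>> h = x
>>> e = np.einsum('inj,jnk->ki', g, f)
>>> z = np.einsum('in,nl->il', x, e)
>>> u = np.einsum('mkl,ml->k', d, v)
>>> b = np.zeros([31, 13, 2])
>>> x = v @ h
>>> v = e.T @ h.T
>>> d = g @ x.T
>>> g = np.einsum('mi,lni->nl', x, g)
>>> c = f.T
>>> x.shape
(5, 31)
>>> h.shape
(5, 31)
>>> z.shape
(5, 13)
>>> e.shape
(31, 13)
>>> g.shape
(7, 13)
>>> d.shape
(13, 7, 5)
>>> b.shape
(31, 13, 2)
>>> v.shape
(13, 5)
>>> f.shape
(31, 7, 31)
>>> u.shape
(5,)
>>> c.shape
(31, 7, 31)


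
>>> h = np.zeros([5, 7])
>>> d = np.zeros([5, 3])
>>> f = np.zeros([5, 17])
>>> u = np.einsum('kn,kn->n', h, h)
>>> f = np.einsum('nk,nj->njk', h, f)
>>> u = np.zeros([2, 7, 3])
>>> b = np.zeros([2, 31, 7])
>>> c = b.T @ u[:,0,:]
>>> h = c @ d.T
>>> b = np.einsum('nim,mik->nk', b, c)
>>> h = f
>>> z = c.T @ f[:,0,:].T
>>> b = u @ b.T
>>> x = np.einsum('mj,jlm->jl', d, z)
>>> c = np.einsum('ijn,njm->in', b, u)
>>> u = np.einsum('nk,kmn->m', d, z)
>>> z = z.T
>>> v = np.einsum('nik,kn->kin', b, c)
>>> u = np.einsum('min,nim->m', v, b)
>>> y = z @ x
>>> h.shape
(5, 17, 7)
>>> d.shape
(5, 3)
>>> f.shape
(5, 17, 7)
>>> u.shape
(2,)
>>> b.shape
(2, 7, 2)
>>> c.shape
(2, 2)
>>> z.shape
(5, 31, 3)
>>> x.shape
(3, 31)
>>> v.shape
(2, 7, 2)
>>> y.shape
(5, 31, 31)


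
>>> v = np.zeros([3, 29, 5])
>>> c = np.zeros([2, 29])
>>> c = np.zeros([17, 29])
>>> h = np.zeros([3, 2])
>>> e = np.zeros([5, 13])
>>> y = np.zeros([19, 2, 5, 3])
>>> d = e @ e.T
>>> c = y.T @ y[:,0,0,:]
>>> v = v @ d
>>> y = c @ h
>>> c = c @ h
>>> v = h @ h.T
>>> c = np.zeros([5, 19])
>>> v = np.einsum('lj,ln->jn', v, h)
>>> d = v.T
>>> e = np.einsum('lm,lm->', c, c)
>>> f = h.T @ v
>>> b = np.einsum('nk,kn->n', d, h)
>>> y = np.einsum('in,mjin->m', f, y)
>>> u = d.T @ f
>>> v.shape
(3, 2)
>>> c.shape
(5, 19)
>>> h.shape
(3, 2)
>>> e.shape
()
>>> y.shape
(3,)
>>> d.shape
(2, 3)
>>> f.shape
(2, 2)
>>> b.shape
(2,)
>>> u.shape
(3, 2)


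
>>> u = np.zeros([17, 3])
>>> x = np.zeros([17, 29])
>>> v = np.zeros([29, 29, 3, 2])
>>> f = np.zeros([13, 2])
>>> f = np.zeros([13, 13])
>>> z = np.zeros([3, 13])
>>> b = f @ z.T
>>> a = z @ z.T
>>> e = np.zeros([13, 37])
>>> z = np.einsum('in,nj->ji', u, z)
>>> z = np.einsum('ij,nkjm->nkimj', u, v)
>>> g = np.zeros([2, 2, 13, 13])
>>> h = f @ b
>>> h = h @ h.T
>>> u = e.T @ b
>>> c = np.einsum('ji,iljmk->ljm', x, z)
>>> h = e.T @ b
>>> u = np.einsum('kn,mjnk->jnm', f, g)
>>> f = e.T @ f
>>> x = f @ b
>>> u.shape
(2, 13, 2)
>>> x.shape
(37, 3)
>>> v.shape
(29, 29, 3, 2)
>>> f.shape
(37, 13)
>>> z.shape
(29, 29, 17, 2, 3)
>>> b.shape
(13, 3)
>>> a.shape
(3, 3)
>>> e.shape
(13, 37)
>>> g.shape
(2, 2, 13, 13)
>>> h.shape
(37, 3)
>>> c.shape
(29, 17, 2)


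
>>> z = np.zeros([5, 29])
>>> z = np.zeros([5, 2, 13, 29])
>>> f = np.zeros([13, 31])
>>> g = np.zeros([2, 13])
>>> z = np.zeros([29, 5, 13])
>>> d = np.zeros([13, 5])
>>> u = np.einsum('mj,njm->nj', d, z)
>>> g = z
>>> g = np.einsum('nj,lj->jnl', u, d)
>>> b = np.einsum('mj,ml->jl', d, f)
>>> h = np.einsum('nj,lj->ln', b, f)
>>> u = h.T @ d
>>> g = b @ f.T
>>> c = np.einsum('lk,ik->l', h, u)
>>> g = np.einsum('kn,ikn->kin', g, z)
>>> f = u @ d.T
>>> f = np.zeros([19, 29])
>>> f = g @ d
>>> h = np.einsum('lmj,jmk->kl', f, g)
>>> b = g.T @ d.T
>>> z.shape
(29, 5, 13)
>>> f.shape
(5, 29, 5)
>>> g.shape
(5, 29, 13)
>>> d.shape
(13, 5)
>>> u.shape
(5, 5)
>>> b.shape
(13, 29, 13)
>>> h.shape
(13, 5)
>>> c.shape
(13,)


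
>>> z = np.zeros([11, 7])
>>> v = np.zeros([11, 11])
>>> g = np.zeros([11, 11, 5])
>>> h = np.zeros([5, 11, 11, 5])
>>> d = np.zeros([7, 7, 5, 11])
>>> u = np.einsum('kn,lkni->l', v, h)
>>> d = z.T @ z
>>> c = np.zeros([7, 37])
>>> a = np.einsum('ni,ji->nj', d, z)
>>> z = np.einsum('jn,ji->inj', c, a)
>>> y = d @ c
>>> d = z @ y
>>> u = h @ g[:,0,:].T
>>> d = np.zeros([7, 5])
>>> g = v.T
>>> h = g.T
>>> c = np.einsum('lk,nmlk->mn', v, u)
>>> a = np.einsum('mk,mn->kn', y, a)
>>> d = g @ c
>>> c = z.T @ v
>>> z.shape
(11, 37, 7)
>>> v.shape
(11, 11)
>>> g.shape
(11, 11)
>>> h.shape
(11, 11)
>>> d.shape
(11, 5)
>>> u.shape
(5, 11, 11, 11)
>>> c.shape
(7, 37, 11)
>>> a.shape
(37, 11)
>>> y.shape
(7, 37)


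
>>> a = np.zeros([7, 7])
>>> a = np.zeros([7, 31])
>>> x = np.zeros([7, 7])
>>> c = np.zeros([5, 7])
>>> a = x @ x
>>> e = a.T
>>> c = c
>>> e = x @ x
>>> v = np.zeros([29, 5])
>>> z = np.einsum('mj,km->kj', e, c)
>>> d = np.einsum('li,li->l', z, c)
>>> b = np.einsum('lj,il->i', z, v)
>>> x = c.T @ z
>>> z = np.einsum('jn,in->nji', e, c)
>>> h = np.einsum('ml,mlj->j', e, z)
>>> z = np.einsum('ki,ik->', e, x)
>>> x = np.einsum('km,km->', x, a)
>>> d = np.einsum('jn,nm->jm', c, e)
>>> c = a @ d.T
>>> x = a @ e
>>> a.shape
(7, 7)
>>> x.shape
(7, 7)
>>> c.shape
(7, 5)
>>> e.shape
(7, 7)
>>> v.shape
(29, 5)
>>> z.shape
()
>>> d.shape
(5, 7)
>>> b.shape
(29,)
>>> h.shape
(5,)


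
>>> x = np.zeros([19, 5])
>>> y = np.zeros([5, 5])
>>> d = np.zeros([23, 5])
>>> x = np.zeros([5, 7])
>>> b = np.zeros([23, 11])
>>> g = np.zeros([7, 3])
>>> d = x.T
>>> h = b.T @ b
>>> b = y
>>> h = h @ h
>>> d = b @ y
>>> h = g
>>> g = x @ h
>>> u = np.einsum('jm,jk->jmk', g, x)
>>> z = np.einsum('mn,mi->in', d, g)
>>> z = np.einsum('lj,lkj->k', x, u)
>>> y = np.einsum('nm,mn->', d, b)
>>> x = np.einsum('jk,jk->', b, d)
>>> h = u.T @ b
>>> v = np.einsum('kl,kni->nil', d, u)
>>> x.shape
()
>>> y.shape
()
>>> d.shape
(5, 5)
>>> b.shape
(5, 5)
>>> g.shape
(5, 3)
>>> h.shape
(7, 3, 5)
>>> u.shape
(5, 3, 7)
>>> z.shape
(3,)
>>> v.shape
(3, 7, 5)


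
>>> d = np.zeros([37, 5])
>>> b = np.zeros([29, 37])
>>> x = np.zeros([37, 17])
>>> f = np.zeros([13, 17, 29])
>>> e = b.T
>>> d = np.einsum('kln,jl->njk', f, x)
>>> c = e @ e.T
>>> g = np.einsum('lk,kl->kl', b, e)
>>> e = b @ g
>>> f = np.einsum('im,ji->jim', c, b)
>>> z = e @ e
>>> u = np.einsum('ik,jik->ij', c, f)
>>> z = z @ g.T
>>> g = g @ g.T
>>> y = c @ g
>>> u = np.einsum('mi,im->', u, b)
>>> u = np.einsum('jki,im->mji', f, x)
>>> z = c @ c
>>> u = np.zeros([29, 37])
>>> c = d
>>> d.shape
(29, 37, 13)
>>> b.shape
(29, 37)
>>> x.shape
(37, 17)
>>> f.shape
(29, 37, 37)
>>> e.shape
(29, 29)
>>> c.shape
(29, 37, 13)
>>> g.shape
(37, 37)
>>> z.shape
(37, 37)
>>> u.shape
(29, 37)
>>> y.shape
(37, 37)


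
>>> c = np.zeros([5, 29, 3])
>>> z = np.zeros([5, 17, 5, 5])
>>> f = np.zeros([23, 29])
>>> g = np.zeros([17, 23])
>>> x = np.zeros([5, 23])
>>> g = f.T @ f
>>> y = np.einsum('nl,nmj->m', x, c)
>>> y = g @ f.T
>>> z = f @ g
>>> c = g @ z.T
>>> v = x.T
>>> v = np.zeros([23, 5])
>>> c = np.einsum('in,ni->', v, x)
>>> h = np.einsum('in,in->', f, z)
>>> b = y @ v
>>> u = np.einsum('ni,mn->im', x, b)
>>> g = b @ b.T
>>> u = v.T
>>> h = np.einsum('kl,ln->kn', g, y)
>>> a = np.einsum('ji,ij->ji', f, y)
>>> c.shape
()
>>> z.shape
(23, 29)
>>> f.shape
(23, 29)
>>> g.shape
(29, 29)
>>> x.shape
(5, 23)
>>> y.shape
(29, 23)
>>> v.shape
(23, 5)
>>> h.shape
(29, 23)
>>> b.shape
(29, 5)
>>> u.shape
(5, 23)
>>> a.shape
(23, 29)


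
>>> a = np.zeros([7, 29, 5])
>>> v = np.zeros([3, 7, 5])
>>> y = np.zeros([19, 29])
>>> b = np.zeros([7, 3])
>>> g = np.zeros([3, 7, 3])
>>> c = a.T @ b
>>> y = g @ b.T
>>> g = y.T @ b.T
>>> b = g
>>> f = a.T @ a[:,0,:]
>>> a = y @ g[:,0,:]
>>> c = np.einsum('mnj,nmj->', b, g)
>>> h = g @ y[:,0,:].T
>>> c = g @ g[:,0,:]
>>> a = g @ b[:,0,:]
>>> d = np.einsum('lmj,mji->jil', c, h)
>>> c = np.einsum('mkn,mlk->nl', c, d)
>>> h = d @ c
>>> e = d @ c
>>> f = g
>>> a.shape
(7, 7, 7)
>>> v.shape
(3, 7, 5)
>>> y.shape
(3, 7, 7)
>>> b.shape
(7, 7, 7)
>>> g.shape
(7, 7, 7)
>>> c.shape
(7, 3)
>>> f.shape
(7, 7, 7)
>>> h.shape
(7, 3, 3)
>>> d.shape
(7, 3, 7)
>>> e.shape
(7, 3, 3)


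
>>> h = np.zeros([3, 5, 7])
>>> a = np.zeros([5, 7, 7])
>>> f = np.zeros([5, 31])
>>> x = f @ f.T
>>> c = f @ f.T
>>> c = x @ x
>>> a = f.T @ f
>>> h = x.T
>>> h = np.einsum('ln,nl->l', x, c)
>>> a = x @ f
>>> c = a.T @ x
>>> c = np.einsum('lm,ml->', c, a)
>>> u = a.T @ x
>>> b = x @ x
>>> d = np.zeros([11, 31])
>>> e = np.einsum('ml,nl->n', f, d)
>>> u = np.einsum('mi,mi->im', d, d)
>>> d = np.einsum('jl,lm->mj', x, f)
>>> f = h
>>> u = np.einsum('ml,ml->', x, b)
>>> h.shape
(5,)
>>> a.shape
(5, 31)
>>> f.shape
(5,)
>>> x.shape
(5, 5)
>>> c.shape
()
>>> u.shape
()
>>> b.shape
(5, 5)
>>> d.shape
(31, 5)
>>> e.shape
(11,)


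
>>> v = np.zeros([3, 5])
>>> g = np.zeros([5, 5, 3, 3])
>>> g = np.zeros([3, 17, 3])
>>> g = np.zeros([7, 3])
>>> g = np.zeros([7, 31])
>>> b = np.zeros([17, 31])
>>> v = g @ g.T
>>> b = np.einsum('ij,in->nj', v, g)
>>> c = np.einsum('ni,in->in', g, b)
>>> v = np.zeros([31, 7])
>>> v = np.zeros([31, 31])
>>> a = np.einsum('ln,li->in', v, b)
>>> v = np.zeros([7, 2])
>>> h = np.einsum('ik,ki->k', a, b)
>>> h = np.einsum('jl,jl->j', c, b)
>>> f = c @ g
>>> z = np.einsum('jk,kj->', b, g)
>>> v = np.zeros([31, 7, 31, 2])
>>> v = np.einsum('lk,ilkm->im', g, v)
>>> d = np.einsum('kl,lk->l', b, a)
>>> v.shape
(31, 2)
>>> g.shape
(7, 31)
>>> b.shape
(31, 7)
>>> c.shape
(31, 7)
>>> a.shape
(7, 31)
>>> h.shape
(31,)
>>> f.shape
(31, 31)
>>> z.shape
()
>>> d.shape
(7,)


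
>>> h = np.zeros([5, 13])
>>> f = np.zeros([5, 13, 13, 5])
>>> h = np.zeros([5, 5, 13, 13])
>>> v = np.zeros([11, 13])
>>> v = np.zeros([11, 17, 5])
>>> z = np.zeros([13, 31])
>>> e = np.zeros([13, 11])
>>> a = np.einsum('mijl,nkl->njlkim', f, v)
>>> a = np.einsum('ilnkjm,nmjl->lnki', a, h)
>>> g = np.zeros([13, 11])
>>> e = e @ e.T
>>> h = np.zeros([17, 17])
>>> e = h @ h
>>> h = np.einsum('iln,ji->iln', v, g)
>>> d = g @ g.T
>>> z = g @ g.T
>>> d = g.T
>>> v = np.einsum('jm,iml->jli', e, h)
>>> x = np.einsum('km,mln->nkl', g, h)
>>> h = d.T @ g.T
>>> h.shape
(13, 13)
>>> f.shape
(5, 13, 13, 5)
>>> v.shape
(17, 5, 11)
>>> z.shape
(13, 13)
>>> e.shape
(17, 17)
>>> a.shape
(13, 5, 17, 11)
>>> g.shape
(13, 11)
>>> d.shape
(11, 13)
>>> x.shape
(5, 13, 17)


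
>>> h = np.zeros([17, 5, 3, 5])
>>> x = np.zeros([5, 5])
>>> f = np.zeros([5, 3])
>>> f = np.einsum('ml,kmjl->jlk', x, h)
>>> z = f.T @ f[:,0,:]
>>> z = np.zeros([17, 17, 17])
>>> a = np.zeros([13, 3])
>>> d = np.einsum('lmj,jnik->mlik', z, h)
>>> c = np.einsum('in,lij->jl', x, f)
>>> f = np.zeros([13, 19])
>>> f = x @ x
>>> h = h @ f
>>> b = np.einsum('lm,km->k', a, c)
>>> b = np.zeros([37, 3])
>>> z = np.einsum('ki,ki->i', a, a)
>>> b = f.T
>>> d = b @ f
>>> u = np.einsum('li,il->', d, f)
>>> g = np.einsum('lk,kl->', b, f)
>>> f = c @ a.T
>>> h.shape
(17, 5, 3, 5)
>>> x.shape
(5, 5)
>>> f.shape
(17, 13)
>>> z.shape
(3,)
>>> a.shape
(13, 3)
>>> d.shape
(5, 5)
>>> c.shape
(17, 3)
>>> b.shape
(5, 5)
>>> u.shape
()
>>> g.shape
()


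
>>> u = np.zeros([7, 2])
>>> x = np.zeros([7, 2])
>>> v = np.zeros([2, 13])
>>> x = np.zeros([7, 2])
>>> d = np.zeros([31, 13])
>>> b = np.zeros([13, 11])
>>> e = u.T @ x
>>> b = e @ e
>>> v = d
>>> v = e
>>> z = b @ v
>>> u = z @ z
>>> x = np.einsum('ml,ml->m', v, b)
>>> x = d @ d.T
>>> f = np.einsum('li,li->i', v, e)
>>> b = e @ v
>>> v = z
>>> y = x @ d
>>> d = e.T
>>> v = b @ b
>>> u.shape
(2, 2)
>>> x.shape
(31, 31)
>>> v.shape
(2, 2)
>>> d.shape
(2, 2)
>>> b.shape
(2, 2)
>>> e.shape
(2, 2)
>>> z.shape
(2, 2)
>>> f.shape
(2,)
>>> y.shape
(31, 13)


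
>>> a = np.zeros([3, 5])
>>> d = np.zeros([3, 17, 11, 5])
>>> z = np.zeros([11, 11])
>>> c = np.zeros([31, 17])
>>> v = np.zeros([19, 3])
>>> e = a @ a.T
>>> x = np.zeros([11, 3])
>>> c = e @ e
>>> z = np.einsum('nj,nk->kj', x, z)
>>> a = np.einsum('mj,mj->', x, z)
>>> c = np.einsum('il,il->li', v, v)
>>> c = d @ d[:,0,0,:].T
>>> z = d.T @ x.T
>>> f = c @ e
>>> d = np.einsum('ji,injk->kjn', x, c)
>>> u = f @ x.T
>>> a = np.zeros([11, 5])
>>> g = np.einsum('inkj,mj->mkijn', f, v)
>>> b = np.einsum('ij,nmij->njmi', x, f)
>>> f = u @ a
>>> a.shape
(11, 5)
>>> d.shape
(3, 11, 17)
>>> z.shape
(5, 11, 17, 11)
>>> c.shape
(3, 17, 11, 3)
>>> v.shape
(19, 3)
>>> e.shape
(3, 3)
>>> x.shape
(11, 3)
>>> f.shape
(3, 17, 11, 5)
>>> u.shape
(3, 17, 11, 11)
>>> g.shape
(19, 11, 3, 3, 17)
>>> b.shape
(3, 3, 17, 11)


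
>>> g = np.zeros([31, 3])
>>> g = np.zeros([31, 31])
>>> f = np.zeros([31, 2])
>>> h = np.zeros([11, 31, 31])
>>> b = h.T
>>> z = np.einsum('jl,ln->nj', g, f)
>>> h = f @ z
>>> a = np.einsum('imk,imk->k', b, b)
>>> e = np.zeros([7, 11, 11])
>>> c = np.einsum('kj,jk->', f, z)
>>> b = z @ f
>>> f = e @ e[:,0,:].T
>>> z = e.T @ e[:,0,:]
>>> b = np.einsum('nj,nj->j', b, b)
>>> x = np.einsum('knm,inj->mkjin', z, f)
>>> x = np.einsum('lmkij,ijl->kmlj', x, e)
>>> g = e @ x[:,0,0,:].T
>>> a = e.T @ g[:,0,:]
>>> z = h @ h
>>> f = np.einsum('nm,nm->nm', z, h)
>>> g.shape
(7, 11, 7)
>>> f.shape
(31, 31)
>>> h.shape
(31, 31)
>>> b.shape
(2,)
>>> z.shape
(31, 31)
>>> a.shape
(11, 11, 7)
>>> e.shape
(7, 11, 11)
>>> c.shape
()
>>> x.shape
(7, 11, 11, 11)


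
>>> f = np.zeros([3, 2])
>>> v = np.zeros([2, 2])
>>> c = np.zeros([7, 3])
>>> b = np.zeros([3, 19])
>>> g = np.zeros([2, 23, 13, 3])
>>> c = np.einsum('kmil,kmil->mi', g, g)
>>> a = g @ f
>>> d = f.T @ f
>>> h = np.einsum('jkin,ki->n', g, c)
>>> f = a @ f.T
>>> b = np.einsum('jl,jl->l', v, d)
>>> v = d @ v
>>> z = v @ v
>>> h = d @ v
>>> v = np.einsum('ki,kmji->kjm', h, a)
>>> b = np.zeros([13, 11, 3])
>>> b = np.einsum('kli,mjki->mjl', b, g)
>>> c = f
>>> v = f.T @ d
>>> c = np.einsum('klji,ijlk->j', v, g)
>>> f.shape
(2, 23, 13, 3)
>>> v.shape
(3, 13, 23, 2)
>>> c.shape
(23,)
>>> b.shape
(2, 23, 11)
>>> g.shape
(2, 23, 13, 3)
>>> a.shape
(2, 23, 13, 2)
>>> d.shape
(2, 2)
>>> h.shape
(2, 2)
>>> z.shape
(2, 2)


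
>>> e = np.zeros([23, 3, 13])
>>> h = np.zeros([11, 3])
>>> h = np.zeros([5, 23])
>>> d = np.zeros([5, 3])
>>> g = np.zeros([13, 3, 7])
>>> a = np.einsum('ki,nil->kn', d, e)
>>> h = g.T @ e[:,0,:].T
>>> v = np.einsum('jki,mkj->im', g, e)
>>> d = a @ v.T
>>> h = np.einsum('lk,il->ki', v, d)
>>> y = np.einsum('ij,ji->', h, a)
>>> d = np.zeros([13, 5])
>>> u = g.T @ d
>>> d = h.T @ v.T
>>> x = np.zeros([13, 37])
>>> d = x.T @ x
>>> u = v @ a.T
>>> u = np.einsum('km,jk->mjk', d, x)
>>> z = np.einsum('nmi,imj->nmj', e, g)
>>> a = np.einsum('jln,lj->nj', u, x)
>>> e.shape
(23, 3, 13)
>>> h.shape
(23, 5)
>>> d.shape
(37, 37)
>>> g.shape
(13, 3, 7)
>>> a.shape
(37, 37)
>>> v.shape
(7, 23)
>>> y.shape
()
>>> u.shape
(37, 13, 37)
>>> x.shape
(13, 37)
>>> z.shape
(23, 3, 7)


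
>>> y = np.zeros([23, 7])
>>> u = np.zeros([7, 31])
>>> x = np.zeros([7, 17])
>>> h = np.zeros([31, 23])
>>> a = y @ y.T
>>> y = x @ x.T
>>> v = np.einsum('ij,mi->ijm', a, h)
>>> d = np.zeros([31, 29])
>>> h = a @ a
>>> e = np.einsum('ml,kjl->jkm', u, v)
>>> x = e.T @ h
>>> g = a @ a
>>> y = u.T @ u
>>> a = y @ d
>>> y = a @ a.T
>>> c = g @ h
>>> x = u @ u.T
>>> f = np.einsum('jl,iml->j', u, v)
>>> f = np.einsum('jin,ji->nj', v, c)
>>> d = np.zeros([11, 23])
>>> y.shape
(31, 31)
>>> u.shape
(7, 31)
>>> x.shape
(7, 7)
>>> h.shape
(23, 23)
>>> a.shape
(31, 29)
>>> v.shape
(23, 23, 31)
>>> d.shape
(11, 23)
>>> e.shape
(23, 23, 7)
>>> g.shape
(23, 23)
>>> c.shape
(23, 23)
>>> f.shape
(31, 23)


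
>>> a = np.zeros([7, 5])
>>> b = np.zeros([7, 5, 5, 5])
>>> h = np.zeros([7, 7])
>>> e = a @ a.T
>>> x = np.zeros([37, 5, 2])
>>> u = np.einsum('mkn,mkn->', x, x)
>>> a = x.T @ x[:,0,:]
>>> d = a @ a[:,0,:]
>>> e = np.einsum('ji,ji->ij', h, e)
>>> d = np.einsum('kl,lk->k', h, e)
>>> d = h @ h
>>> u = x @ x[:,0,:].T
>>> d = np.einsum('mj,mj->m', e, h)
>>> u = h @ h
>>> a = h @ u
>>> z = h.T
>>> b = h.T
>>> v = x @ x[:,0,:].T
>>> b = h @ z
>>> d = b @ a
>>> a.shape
(7, 7)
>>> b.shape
(7, 7)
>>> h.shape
(7, 7)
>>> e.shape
(7, 7)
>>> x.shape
(37, 5, 2)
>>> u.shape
(7, 7)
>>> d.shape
(7, 7)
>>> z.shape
(7, 7)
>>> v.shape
(37, 5, 37)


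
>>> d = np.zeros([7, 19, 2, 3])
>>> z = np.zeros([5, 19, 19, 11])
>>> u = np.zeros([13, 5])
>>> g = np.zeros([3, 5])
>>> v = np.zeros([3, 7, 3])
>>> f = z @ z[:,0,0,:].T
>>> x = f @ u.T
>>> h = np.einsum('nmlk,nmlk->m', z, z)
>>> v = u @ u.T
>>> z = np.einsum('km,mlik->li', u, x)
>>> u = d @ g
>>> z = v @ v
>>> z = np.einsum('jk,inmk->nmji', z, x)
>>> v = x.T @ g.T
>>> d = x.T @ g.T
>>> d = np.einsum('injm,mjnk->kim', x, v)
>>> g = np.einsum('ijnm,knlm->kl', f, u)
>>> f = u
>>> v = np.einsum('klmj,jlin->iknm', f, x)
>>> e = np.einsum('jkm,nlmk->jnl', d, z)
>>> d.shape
(3, 5, 13)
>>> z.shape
(19, 19, 13, 5)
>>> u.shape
(7, 19, 2, 5)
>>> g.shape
(7, 2)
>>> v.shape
(19, 7, 13, 2)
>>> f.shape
(7, 19, 2, 5)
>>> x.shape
(5, 19, 19, 13)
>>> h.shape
(19,)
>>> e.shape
(3, 19, 19)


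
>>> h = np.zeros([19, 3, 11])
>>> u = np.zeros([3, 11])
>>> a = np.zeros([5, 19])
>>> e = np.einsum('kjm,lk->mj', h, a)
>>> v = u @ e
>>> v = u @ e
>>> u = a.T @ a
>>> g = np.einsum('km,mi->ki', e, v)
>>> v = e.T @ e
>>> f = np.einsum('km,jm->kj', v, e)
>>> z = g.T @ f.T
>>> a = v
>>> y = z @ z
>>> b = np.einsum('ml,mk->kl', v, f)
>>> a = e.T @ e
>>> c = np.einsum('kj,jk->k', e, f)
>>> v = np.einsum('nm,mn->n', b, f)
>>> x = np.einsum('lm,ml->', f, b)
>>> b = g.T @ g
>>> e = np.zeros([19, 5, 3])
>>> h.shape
(19, 3, 11)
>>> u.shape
(19, 19)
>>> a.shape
(3, 3)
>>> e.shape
(19, 5, 3)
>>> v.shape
(11,)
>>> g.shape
(11, 3)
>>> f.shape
(3, 11)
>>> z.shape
(3, 3)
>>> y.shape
(3, 3)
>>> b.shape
(3, 3)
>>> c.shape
(11,)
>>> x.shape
()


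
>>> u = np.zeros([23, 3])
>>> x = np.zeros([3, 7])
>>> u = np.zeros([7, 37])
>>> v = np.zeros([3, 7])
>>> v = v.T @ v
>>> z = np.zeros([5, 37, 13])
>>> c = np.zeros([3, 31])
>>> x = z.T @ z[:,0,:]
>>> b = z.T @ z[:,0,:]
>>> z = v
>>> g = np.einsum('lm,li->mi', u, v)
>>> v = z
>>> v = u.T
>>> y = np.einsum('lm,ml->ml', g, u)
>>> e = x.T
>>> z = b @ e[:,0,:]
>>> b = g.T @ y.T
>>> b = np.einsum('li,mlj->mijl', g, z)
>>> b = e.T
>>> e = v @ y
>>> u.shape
(7, 37)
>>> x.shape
(13, 37, 13)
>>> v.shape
(37, 7)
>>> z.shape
(13, 37, 13)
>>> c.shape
(3, 31)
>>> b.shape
(13, 37, 13)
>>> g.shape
(37, 7)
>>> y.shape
(7, 37)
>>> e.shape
(37, 37)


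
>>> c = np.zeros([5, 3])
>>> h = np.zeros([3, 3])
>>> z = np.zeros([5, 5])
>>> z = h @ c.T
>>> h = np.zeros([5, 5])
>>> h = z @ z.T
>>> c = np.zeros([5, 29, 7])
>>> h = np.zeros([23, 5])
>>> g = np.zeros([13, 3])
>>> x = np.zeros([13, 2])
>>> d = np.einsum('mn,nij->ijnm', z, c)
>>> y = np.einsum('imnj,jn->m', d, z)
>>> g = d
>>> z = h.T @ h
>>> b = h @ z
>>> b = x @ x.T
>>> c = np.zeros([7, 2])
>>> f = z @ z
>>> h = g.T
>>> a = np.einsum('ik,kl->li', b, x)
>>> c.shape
(7, 2)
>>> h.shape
(3, 5, 7, 29)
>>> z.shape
(5, 5)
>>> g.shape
(29, 7, 5, 3)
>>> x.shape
(13, 2)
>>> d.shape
(29, 7, 5, 3)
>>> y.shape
(7,)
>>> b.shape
(13, 13)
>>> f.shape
(5, 5)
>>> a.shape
(2, 13)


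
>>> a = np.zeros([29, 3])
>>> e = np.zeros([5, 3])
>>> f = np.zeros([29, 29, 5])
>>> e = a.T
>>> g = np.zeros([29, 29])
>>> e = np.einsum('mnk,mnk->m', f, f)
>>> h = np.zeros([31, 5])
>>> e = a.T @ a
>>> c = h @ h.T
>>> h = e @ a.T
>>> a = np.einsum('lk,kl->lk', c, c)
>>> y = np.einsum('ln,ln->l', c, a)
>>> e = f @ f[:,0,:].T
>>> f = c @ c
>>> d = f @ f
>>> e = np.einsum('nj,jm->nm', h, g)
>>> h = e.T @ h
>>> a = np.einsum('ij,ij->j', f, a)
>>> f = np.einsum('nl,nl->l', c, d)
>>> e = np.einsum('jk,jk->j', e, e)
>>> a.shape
(31,)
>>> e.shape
(3,)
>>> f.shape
(31,)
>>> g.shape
(29, 29)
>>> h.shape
(29, 29)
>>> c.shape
(31, 31)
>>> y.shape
(31,)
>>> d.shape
(31, 31)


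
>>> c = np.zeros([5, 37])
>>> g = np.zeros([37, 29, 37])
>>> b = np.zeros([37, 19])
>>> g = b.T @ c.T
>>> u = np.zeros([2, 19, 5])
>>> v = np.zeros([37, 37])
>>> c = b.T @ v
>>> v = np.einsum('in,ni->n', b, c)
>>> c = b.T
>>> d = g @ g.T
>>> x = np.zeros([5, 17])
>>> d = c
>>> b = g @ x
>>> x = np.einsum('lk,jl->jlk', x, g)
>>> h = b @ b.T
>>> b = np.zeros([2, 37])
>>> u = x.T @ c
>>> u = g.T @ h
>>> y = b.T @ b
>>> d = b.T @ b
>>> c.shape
(19, 37)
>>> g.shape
(19, 5)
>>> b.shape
(2, 37)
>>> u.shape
(5, 19)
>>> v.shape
(19,)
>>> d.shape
(37, 37)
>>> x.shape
(19, 5, 17)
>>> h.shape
(19, 19)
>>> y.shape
(37, 37)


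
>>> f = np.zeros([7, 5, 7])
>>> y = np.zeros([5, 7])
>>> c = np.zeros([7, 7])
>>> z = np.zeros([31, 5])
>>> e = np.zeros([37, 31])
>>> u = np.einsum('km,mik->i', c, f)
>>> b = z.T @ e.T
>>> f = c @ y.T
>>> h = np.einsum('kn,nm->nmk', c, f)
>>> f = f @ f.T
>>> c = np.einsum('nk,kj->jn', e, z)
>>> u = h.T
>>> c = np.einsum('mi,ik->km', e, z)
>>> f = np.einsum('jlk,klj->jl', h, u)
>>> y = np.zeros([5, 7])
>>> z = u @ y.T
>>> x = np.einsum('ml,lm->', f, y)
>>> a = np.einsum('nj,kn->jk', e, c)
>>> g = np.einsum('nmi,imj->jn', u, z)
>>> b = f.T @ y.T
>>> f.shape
(7, 5)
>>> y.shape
(5, 7)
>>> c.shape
(5, 37)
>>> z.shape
(7, 5, 5)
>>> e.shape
(37, 31)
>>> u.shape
(7, 5, 7)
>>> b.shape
(5, 5)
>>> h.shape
(7, 5, 7)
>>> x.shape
()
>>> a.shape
(31, 5)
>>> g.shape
(5, 7)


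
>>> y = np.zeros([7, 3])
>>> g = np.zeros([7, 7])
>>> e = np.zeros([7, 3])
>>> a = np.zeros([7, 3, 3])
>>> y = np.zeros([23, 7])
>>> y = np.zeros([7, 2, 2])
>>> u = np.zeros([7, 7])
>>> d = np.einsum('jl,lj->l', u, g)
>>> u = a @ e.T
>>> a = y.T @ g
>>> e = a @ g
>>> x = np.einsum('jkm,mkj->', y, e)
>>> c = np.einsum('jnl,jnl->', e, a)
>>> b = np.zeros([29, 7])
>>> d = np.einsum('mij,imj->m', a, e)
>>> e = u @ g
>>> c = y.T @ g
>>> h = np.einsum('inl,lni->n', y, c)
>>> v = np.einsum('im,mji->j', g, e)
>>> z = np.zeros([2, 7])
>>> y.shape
(7, 2, 2)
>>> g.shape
(7, 7)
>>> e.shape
(7, 3, 7)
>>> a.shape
(2, 2, 7)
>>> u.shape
(7, 3, 7)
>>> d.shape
(2,)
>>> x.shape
()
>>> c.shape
(2, 2, 7)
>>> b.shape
(29, 7)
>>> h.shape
(2,)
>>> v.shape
(3,)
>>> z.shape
(2, 7)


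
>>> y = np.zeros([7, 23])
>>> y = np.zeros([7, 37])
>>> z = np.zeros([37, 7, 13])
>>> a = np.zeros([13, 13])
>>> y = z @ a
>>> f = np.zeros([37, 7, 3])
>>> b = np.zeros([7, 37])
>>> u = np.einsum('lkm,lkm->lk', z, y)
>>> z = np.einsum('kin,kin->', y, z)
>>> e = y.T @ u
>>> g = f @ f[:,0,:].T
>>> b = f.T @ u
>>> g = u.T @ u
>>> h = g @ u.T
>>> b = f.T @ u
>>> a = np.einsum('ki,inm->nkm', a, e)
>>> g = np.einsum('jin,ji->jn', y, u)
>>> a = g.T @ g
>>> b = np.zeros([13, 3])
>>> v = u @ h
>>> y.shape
(37, 7, 13)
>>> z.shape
()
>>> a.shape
(13, 13)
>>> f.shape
(37, 7, 3)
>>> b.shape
(13, 3)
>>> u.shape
(37, 7)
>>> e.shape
(13, 7, 7)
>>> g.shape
(37, 13)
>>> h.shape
(7, 37)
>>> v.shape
(37, 37)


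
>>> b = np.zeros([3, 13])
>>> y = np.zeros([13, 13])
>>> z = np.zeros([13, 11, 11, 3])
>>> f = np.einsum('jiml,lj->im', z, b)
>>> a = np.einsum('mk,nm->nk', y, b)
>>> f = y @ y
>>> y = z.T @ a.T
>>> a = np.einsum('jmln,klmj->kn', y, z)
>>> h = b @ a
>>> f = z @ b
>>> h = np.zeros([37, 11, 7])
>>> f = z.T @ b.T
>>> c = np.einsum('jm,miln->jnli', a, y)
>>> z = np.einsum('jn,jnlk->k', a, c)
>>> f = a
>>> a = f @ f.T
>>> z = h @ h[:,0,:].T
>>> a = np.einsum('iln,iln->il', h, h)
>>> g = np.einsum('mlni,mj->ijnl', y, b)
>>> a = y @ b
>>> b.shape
(3, 13)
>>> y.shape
(3, 11, 11, 3)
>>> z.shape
(37, 11, 37)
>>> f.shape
(13, 3)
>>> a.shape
(3, 11, 11, 13)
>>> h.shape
(37, 11, 7)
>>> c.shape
(13, 3, 11, 11)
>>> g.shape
(3, 13, 11, 11)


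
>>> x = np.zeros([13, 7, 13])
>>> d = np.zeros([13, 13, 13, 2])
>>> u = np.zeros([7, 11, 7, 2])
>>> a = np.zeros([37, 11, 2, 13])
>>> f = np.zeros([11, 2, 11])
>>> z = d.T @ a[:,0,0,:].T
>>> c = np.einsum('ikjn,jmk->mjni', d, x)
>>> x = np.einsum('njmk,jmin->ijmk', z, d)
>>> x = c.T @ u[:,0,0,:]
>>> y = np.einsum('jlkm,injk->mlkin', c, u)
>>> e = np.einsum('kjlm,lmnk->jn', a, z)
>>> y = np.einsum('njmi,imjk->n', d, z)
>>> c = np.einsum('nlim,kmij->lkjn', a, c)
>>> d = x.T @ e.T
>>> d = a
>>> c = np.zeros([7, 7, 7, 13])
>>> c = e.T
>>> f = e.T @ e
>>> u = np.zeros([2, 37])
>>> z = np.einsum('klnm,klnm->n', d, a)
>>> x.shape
(13, 2, 13, 2)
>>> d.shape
(37, 11, 2, 13)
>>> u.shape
(2, 37)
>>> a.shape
(37, 11, 2, 13)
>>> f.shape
(13, 13)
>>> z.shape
(2,)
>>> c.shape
(13, 11)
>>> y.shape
(13,)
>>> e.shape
(11, 13)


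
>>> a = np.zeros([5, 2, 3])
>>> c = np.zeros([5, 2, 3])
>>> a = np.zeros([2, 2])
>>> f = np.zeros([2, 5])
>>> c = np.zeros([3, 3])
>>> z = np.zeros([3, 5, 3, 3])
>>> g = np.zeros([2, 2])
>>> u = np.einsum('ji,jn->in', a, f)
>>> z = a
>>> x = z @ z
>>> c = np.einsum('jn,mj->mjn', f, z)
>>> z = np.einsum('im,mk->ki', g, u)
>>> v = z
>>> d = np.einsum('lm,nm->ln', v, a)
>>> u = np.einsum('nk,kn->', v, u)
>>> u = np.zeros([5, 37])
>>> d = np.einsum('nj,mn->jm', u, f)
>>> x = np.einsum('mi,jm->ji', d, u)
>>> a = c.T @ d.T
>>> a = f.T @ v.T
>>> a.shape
(5, 5)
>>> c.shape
(2, 2, 5)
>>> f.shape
(2, 5)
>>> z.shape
(5, 2)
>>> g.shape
(2, 2)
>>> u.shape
(5, 37)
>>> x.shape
(5, 2)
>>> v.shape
(5, 2)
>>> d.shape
(37, 2)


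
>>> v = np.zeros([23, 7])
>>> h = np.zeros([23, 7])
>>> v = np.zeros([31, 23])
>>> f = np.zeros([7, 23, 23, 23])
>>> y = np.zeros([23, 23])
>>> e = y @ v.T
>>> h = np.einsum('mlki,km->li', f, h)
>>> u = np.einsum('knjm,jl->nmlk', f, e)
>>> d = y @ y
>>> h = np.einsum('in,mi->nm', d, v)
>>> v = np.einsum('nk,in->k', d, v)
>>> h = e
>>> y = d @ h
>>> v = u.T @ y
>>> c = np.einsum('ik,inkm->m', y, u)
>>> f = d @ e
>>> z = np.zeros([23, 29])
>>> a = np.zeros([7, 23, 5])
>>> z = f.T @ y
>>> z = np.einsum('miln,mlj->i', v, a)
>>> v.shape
(7, 31, 23, 31)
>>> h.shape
(23, 31)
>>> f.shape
(23, 31)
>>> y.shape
(23, 31)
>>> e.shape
(23, 31)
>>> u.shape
(23, 23, 31, 7)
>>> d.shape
(23, 23)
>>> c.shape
(7,)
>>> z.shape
(31,)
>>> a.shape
(7, 23, 5)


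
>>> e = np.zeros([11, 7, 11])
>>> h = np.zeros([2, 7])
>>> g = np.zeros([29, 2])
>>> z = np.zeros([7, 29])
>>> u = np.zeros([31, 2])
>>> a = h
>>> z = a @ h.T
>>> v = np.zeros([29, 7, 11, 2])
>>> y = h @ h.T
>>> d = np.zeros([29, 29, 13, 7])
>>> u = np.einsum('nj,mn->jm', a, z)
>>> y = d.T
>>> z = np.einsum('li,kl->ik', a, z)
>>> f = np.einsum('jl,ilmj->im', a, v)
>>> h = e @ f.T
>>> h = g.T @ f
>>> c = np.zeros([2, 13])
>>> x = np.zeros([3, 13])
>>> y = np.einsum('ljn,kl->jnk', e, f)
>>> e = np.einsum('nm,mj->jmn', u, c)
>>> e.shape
(13, 2, 7)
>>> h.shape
(2, 11)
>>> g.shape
(29, 2)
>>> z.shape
(7, 2)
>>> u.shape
(7, 2)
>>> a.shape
(2, 7)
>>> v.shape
(29, 7, 11, 2)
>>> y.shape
(7, 11, 29)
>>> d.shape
(29, 29, 13, 7)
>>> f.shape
(29, 11)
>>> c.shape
(2, 13)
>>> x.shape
(3, 13)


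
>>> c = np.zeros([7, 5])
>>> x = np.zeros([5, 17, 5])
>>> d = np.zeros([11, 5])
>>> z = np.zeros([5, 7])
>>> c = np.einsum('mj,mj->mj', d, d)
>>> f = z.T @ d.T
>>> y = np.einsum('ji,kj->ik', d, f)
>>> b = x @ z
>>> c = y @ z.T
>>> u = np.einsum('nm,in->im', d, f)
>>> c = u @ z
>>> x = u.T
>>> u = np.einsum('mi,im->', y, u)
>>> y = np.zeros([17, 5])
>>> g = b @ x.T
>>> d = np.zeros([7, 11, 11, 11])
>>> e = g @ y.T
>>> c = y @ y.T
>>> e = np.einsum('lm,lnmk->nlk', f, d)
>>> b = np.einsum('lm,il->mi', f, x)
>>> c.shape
(17, 17)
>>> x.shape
(5, 7)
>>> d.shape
(7, 11, 11, 11)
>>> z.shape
(5, 7)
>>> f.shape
(7, 11)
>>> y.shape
(17, 5)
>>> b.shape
(11, 5)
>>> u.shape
()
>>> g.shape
(5, 17, 5)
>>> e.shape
(11, 7, 11)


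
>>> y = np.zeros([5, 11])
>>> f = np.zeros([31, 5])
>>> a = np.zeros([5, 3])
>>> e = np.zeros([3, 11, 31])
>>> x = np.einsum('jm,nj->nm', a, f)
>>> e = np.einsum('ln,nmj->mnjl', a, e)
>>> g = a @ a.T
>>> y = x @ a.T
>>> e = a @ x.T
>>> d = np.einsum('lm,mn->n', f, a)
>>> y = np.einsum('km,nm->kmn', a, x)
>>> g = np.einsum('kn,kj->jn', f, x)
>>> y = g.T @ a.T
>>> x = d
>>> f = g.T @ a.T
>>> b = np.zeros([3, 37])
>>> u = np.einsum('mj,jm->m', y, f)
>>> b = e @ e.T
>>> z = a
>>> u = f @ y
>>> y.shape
(5, 5)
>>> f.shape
(5, 5)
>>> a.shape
(5, 3)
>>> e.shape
(5, 31)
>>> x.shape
(3,)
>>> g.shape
(3, 5)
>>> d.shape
(3,)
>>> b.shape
(5, 5)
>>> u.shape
(5, 5)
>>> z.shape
(5, 3)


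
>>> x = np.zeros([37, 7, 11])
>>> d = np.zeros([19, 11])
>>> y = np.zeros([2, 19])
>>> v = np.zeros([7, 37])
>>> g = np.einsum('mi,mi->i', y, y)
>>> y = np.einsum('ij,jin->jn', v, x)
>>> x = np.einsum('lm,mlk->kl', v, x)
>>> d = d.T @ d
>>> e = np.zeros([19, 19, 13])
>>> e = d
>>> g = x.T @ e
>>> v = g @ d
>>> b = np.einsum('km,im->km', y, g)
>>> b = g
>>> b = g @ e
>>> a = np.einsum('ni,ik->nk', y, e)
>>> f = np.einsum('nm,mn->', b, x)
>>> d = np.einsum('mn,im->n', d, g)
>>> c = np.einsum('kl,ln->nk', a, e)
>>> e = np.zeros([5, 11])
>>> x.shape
(11, 7)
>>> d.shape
(11,)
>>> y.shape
(37, 11)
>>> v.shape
(7, 11)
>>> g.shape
(7, 11)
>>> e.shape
(5, 11)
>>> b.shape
(7, 11)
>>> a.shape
(37, 11)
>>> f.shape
()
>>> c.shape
(11, 37)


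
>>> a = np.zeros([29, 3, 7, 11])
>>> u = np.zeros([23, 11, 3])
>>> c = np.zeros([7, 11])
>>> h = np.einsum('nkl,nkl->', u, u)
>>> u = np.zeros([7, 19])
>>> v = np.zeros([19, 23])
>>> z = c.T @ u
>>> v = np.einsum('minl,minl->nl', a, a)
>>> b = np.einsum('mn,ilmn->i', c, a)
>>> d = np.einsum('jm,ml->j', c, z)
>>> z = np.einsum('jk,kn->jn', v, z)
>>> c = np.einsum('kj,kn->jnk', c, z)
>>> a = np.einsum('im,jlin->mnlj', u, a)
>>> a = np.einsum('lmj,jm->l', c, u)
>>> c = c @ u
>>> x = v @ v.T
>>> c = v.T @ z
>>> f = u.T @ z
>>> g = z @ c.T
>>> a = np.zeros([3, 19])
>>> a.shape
(3, 19)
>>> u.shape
(7, 19)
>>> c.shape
(11, 19)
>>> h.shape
()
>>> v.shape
(7, 11)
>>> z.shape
(7, 19)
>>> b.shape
(29,)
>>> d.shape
(7,)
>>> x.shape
(7, 7)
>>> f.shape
(19, 19)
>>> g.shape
(7, 11)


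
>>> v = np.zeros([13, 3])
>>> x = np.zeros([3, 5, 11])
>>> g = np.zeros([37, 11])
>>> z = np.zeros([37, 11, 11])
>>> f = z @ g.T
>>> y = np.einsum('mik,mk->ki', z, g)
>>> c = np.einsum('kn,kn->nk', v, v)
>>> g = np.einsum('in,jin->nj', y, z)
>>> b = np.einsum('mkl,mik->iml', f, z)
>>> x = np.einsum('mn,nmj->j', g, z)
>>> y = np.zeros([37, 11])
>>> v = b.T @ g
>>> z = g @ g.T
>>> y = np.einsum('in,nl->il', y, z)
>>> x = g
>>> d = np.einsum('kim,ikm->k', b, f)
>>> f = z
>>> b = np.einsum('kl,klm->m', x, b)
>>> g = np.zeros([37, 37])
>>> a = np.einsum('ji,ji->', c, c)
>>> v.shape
(37, 37, 37)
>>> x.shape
(11, 37)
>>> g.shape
(37, 37)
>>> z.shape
(11, 11)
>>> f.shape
(11, 11)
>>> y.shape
(37, 11)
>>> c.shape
(3, 13)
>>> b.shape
(37,)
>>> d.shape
(11,)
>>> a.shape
()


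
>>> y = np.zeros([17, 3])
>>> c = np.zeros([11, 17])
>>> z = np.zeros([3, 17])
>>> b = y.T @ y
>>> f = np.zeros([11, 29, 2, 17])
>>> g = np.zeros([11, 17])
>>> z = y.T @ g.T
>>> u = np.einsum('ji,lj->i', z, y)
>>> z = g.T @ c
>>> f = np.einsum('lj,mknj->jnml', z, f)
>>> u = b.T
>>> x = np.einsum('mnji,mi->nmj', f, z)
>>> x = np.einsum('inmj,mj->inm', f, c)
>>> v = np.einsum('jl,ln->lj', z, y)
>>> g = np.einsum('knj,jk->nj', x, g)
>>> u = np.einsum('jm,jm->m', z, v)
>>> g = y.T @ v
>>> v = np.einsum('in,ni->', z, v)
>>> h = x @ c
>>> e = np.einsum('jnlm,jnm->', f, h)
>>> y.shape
(17, 3)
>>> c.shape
(11, 17)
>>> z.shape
(17, 17)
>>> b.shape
(3, 3)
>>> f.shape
(17, 2, 11, 17)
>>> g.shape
(3, 17)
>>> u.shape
(17,)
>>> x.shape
(17, 2, 11)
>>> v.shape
()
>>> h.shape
(17, 2, 17)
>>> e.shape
()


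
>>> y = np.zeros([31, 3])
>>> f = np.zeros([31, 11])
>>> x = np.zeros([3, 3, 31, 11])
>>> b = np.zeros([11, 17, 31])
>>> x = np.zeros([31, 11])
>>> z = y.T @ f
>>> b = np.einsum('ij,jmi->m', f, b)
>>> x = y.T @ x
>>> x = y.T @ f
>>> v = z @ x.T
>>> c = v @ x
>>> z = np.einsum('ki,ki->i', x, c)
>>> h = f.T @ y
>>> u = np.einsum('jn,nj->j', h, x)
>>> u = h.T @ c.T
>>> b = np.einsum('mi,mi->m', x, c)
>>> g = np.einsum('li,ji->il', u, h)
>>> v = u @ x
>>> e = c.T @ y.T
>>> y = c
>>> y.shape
(3, 11)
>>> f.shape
(31, 11)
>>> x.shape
(3, 11)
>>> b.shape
(3,)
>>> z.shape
(11,)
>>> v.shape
(3, 11)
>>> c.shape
(3, 11)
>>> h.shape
(11, 3)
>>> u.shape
(3, 3)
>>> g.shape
(3, 3)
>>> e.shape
(11, 31)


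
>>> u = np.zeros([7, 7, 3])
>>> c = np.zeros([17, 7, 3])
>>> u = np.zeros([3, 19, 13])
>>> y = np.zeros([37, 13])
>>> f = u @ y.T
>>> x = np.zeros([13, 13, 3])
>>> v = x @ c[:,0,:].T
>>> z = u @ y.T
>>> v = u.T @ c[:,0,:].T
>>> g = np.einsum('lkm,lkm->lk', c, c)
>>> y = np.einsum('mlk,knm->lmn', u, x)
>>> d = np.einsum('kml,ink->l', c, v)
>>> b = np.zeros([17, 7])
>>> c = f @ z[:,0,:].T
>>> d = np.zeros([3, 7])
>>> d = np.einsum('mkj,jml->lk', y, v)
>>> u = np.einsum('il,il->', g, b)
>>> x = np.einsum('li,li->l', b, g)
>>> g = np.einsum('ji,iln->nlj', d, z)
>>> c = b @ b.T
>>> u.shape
()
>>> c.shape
(17, 17)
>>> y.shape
(19, 3, 13)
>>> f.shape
(3, 19, 37)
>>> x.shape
(17,)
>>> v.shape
(13, 19, 17)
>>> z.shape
(3, 19, 37)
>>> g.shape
(37, 19, 17)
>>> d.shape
(17, 3)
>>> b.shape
(17, 7)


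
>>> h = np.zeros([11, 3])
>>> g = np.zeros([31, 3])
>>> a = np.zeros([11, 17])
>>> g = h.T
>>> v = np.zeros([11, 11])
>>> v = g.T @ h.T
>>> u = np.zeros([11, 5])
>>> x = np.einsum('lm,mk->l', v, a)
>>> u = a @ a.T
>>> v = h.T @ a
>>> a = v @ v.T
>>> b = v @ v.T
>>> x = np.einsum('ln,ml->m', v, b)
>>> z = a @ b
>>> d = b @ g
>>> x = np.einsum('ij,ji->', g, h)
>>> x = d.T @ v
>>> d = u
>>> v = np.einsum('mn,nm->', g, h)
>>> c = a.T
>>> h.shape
(11, 3)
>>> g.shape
(3, 11)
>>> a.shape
(3, 3)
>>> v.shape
()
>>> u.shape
(11, 11)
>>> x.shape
(11, 17)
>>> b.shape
(3, 3)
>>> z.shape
(3, 3)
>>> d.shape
(11, 11)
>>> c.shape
(3, 3)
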